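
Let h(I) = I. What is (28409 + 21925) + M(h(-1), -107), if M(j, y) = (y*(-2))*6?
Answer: 51618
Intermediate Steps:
M(j, y) = -12*y (M(j, y) = -2*y*6 = -12*y)
(28409 + 21925) + M(h(-1), -107) = (28409 + 21925) - 12*(-107) = 50334 + 1284 = 51618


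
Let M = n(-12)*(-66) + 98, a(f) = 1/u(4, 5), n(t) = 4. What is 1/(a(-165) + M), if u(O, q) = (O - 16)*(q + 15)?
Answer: -240/39841 ≈ -0.0060239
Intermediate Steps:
u(O, q) = (-16 + O)*(15 + q)
a(f) = -1/240 (a(f) = 1/(-240 - 16*5 + 15*4 + 4*5) = 1/(-240 - 80 + 60 + 20) = 1/(-240) = -1/240)
M = -166 (M = 4*(-66) + 98 = -264 + 98 = -166)
1/(a(-165) + M) = 1/(-1/240 - 166) = 1/(-39841/240) = -240/39841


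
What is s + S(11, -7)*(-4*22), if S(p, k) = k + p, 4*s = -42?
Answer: -725/2 ≈ -362.50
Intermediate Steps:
s = -21/2 (s = (¼)*(-42) = -21/2 ≈ -10.500)
s + S(11, -7)*(-4*22) = -21/2 + (-7 + 11)*(-4*22) = -21/2 + 4*(-88) = -21/2 - 352 = -725/2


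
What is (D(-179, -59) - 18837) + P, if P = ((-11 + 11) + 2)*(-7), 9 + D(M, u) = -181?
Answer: -19041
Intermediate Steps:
D(M, u) = -190 (D(M, u) = -9 - 181 = -190)
P = -14 (P = (0 + 2)*(-7) = 2*(-7) = -14)
(D(-179, -59) - 18837) + P = (-190 - 18837) - 14 = -19027 - 14 = -19041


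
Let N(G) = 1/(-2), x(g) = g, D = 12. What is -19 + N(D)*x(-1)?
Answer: -37/2 ≈ -18.500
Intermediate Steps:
N(G) = -½
-19 + N(D)*x(-1) = -19 - ½*(-1) = -19 + ½ = -37/2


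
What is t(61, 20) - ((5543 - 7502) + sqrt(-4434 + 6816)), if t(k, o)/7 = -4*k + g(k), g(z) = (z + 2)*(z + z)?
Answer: 54053 - sqrt(2382) ≈ 54004.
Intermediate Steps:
g(z) = 2*z*(2 + z) (g(z) = (2 + z)*(2*z) = 2*z*(2 + z))
t(k, o) = -28*k + 14*k*(2 + k) (t(k, o) = 7*(-4*k + 2*k*(2 + k)) = -28*k + 14*k*(2 + k))
t(61, 20) - ((5543 - 7502) + sqrt(-4434 + 6816)) = 14*61**2 - ((5543 - 7502) + sqrt(-4434 + 6816)) = 14*3721 - (-1959 + sqrt(2382)) = 52094 + (1959 - sqrt(2382)) = 54053 - sqrt(2382)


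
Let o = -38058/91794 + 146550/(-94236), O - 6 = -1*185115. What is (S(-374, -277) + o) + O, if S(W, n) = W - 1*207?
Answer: -44619198096093/240286094 ≈ -1.8569e+5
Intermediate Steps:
O = -185109 (O = 6 - 1*185115 = 6 - 185115 = -185109)
S(W, n) = -207 + W (S(W, n) = W - 207 = -207 + W)
o = -473301233/240286094 (o = -38058*1/91794 + 146550*(-1/94236) = -6343/15299 - 24425/15706 = -473301233/240286094 ≈ -1.9697)
(S(-374, -277) + o) + O = ((-207 - 374) - 473301233/240286094) - 185109 = (-581 - 473301233/240286094) - 185109 = -140079521847/240286094 - 185109 = -44619198096093/240286094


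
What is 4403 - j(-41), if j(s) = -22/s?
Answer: 180501/41 ≈ 4402.5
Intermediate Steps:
4403 - j(-41) = 4403 - (-22)/(-41) = 4403 - (-22)*(-1)/41 = 4403 - 1*22/41 = 4403 - 22/41 = 180501/41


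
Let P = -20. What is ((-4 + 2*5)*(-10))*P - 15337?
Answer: -14137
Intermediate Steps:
((-4 + 2*5)*(-10))*P - 15337 = ((-4 + 2*5)*(-10))*(-20) - 15337 = ((-4 + 10)*(-10))*(-20) - 15337 = (6*(-10))*(-20) - 15337 = -60*(-20) - 15337 = 1200 - 15337 = -14137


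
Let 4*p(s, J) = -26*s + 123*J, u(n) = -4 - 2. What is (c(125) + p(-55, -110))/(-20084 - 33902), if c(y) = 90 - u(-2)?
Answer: 2929/53986 ≈ 0.054255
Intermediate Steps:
u(n) = -6
c(y) = 96 (c(y) = 90 - 1*(-6) = 90 + 6 = 96)
p(s, J) = -13*s/2 + 123*J/4 (p(s, J) = (-26*s + 123*J)/4 = -13*s/2 + 123*J/4)
(c(125) + p(-55, -110))/(-20084 - 33902) = (96 + (-13/2*(-55) + (123/4)*(-110)))/(-20084 - 33902) = (96 + (715/2 - 6765/2))/(-53986) = (96 - 3025)*(-1/53986) = -2929*(-1/53986) = 2929/53986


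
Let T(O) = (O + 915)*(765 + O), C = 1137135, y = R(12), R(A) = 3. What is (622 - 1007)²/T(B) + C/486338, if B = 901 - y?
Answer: 71440226135/29924863478 ≈ 2.3873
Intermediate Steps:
y = 3
B = 898 (B = 901 - 1*3 = 901 - 3 = 898)
T(O) = (765 + O)*(915 + O) (T(O) = (915 + O)*(765 + O) = (765 + O)*(915 + O))
(622 - 1007)²/T(B) + C/486338 = (622 - 1007)²/(699975 + 898² + 1680*898) + 1137135/486338 = (-385)²/(699975 + 806404 + 1508640) + 1137135*(1/486338) = 148225/3015019 + 1137135/486338 = 148225*(1/3015019) + 1137135/486338 = 3025/61531 + 1137135/486338 = 71440226135/29924863478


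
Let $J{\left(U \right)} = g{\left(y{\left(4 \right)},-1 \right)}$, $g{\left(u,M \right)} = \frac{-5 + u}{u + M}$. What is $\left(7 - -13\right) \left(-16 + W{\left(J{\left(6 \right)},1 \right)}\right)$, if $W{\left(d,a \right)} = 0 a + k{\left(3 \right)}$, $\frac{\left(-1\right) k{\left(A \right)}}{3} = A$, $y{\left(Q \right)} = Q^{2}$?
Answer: $-500$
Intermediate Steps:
$k{\left(A \right)} = - 3 A$
$g{\left(u,M \right)} = \frac{-5 + u}{M + u}$
$J{\left(U \right)} = \frac{11}{15}$ ($J{\left(U \right)} = \frac{-5 + 4^{2}}{-1 + 4^{2}} = \frac{-5 + 16}{-1 + 16} = \frac{1}{15} \cdot 11 = \frac{11}{15}$)
$W{\left(d,a \right)} = -9$ ($W{\left(d,a \right)} = 0 a - 9 = 0 - 9 = -9$)
$\left(7 - -13\right) \left(-16 + W{\left(J{\left(6 \right)},1 \right)}\right) = \left(7 - -13\right) \left(-16 - 9\right) = \left(7 + 13\right) \left(-25\right) = 20 \left(-25\right) = -500$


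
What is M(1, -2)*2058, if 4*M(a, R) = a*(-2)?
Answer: -1029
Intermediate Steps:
M(a, R) = -a/2 (M(a, R) = (a*(-2))/4 = (-2*a)/4 = -a/2)
M(1, -2)*2058 = -1/2*1*2058 = -1/2*2058 = -1029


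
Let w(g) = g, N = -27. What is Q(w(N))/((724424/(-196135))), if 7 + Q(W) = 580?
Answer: -112385355/724424 ≈ -155.14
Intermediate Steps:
Q(W) = 573 (Q(W) = -7 + 580 = 573)
Q(w(N))/((724424/(-196135))) = 573/((724424/(-196135))) = 573/((724424*(-1/196135))) = 573/(-724424/196135) = 573*(-196135/724424) = -112385355/724424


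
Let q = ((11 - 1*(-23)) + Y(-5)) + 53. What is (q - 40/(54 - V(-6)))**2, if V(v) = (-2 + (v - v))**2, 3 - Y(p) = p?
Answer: 221841/25 ≈ 8873.6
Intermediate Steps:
Y(p) = 3 - p
V(v) = 4 (V(v) = (-2 + 0)**2 = (-2)**2 = 4)
q = 95 (q = ((11 - 1*(-23)) + (3 - 1*(-5))) + 53 = ((11 + 23) + (3 + 5)) + 53 = (34 + 8) + 53 = 42 + 53 = 95)
(q - 40/(54 - V(-6)))**2 = (95 - 40/(54 - 1*4))**2 = (95 - 40/(54 - 4))**2 = (95 - 40/50)**2 = (95 - 40*1/50)**2 = (95 - 4/5)**2 = (471/5)**2 = 221841/25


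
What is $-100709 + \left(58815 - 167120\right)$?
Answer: $-209014$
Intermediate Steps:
$-100709 + \left(58815 - 167120\right) = -100709 - 108305 = -209014$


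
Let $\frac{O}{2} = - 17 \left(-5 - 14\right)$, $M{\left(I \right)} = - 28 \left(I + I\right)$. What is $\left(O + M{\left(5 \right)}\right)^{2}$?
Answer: $133956$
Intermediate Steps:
$M{\left(I \right)} = - 56 I$ ($M{\left(I \right)} = - 28 \cdot 2 I = - 56 I$)
$O = 646$ ($O = 2 \left(- 17 \left(-5 - 14\right)\right) = 2 \left(\left(-17\right) \left(-19\right)\right) = 2 \cdot 323 = 646$)
$\left(O + M{\left(5 \right)}\right)^{2} = \left(646 - 280\right)^{2} = 366^{2} = 133956$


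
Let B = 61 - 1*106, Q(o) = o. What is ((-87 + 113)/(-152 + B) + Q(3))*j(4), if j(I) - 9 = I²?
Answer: 14125/197 ≈ 71.700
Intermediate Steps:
B = -45 (B = 61 - 106 = -45)
j(I) = 9 + I²
((-87 + 113)/(-152 + B) + Q(3))*j(4) = ((-87 + 113)/(-152 - 45) + 3)*(9 + 4²) = (26/(-197) + 3)*(9 + 16) = (26*(-1/197) + 3)*25 = (-26/197 + 3)*25 = (565/197)*25 = 14125/197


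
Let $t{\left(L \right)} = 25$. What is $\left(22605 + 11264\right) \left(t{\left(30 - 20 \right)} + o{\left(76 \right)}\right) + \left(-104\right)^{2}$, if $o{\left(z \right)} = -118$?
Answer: $-3139001$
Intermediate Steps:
$\left(22605 + 11264\right) \left(t{\left(30 - 20 \right)} + o{\left(76 \right)}\right) + \left(-104\right)^{2} = \left(22605 + 11264\right) \left(25 - 118\right) + \left(-104\right)^{2} = 33869 \left(-93\right) + 10816 = -3149817 + 10816 = -3139001$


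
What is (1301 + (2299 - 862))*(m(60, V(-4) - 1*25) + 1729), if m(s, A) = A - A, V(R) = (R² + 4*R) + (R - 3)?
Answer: 4734002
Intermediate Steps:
V(R) = -3 + R² + 5*R (V(R) = (R² + 4*R) + (-3 + R) = -3 + R² + 5*R)
m(s, A) = 0
(1301 + (2299 - 862))*(m(60, V(-4) - 1*25) + 1729) = (1301 + (2299 - 862))*(0 + 1729) = (1301 + 1437)*1729 = 2738*1729 = 4734002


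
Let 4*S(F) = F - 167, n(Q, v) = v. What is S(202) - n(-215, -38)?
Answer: 187/4 ≈ 46.750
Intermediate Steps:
S(F) = -167/4 + F/4 (S(F) = (F - 167)/4 = (-167 + F)/4 = -167/4 + F/4)
S(202) - n(-215, -38) = (-167/4 + (¼)*202) - 1*(-38) = (-167/4 + 101/2) + 38 = 35/4 + 38 = 187/4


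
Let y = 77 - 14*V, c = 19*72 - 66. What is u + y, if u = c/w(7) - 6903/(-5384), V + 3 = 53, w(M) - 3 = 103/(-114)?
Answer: -875279/1286776 ≈ -0.68021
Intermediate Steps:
w(M) = 239/114 (w(M) = 3 + 103/(-114) = 3 + 103*(-1/114) = 3 - 103/114 = 239/114)
V = 50 (V = -3 + 53 = 50)
c = 1302 (c = 1368 - 66 = 1302)
u = 800786169/1286776 (u = 1302/(239/114) - 6903/(-5384) = 1302*(114/239) - 6903*(-1/5384) = 148428/239 + 6903/5384 = 800786169/1286776 ≈ 622.32)
y = -623 (y = 77 - 14*50 = 77 - 700 = -623)
u + y = 800786169/1286776 - 623 = -875279/1286776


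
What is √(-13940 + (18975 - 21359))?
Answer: 2*I*√4081 ≈ 127.77*I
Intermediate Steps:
√(-13940 + (18975 - 21359)) = √(-13940 - 2384) = √(-16324) = 2*I*√4081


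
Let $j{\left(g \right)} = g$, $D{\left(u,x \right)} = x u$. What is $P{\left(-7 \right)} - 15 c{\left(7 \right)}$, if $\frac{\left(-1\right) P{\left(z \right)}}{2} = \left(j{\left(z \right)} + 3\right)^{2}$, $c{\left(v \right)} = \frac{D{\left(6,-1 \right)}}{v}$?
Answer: $- \frac{134}{7} \approx -19.143$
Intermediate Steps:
$D{\left(u,x \right)} = u x$
$c{\left(v \right)} = - \frac{6}{v}$ ($c{\left(v \right)} = \frac{6 \left(-1\right)}{v} = - \frac{6}{v}$)
$P{\left(z \right)} = - 2 \left(3 + z\right)^{2}$ ($P{\left(z \right)} = - 2 \left(z + 3\right)^{2} = - 2 \left(3 + z\right)^{2}$)
$P{\left(-7 \right)} - 15 c{\left(7 \right)} = - 2 \left(3 - 7\right)^{2} - 15 \left(- \frac{6}{7}\right) = - 2 \left(-4\right)^{2} - 15 \left(\left(-6\right) \frac{1}{7}\right) = \left(-2\right) 16 - - \frac{90}{7} = -32 + \frac{90}{7} = - \frac{134}{7}$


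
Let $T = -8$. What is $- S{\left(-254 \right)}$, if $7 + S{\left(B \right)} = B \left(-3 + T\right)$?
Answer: $-2787$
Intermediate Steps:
$S{\left(B \right)} = -7 - 11 B$ ($S{\left(B \right)} = -7 + B \left(-3 - 8\right) = -7 + B \left(-11\right) = -7 - 11 B$)
$- S{\left(-254 \right)} = - (-7 - -2794) = - (-7 + 2794) = \left(-1\right) 2787 = -2787$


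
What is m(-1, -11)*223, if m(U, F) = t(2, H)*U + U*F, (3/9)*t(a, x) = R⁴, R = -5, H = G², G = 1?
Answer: -415672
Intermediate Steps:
H = 1 (H = 1² = 1)
t(a, x) = 1875 (t(a, x) = 3*(-5)⁴ = 3*625 = 1875)
m(U, F) = 1875*U + F*U (m(U, F) = 1875*U + U*F = 1875*U + F*U)
m(-1, -11)*223 = -(1875 - 11)*223 = -1*1864*223 = -1864*223 = -415672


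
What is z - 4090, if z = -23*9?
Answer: -4297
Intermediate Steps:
z = -207
z - 4090 = -207 - 4090 = -4297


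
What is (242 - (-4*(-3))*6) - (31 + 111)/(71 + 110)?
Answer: 30628/181 ≈ 169.22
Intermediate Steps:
(242 - (-4*(-3))*6) - (31 + 111)/(71 + 110) = (242 - 12*6) - 142/181 = (242 - 1*72) - 142/181 = (242 - 72) - 1*142/181 = 170 - 142/181 = 30628/181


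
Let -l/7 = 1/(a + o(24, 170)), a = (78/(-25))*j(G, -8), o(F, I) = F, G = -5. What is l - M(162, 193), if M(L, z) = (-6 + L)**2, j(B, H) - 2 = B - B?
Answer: -10805359/444 ≈ -24336.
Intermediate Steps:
j(B, H) = 2 (j(B, H) = 2 + (B - B) = 2 + 0 = 2)
a = -156/25 (a = (78/(-25))*2 = (78*(-1/25))*2 = -78/25*2 = -156/25 ≈ -6.2400)
l = -175/444 (l = -7/(-156/25 + 24) = -7/444/25 = -7*25/444 = -175/444 ≈ -0.39414)
l - M(162, 193) = -175/444 - (-6 + 162)**2 = -175/444 - 1*156**2 = -175/444 - 1*24336 = -175/444 - 24336 = -10805359/444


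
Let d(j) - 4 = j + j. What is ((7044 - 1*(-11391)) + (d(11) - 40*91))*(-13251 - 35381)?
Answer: -720774872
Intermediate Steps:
d(j) = 4 + 2*j (d(j) = 4 + (j + j) = 4 + 2*j)
((7044 - 1*(-11391)) + (d(11) - 40*91))*(-13251 - 35381) = ((7044 - 1*(-11391)) + ((4 + 2*11) - 40*91))*(-13251 - 35381) = ((7044 + 11391) + ((4 + 22) - 3640))*(-48632) = (18435 + (26 - 3640))*(-48632) = (18435 - 3614)*(-48632) = 14821*(-48632) = -720774872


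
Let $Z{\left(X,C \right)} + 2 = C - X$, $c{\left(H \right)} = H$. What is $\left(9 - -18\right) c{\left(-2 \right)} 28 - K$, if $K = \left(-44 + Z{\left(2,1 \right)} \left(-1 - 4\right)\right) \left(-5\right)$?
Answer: $-1657$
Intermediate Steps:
$Z{\left(X,C \right)} = -2 + C - X$ ($Z{\left(X,C \right)} = -2 + \left(C - X\right) = -2 + C - X$)
$K = 145$ ($K = \left(-44 + \left(-2 + 1 - 2\right) \left(-1 - 4\right)\right) \left(-5\right) = \left(-44 + \left(-2 + 1 - 2\right) \left(-5\right)\right) \left(-5\right) = \left(-44 - -15\right) \left(-5\right) = \left(-44 + 15\right) \left(-5\right) = \left(-29\right) \left(-5\right) = 145$)
$\left(9 - -18\right) c{\left(-2 \right)} 28 - K = \left(9 - -18\right) \left(-2\right) 28 - 145 = \left(9 + 18\right) \left(-2\right) 28 - 145 = 27 \left(-2\right) 28 - 145 = \left(-54\right) 28 - 145 = -1512 - 145 = -1657$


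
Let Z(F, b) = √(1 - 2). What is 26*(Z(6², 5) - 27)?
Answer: -702 + 26*I ≈ -702.0 + 26.0*I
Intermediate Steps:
Z(F, b) = I (Z(F, b) = √(-1) = I)
26*(Z(6², 5) - 27) = 26*(I - 27) = 26*(-27 + I) = -702 + 26*I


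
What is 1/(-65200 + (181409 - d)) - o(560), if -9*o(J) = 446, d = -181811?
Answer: 44305643/894060 ≈ 49.556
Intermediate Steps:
o(J) = -446/9 (o(J) = -1/9*446 = -446/9)
1/(-65200 + (181409 - d)) - o(560) = 1/(-65200 + (181409 - 1*(-181811))) - 1*(-446/9) = 1/(-65200 + (181409 + 181811)) + 446/9 = 1/(-65200 + 363220) + 446/9 = 1/298020 + 446/9 = 44305643/894060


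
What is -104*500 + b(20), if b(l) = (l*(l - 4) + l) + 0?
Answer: -51660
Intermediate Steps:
b(l) = l + l*(-4 + l) (b(l) = (l*(-4 + l) + l) + 0 = (l + l*(-4 + l)) + 0 = l + l*(-4 + l))
-104*500 + b(20) = -104*500 + 20*(-3 + 20) = -52000 + 20*17 = -52000 + 340 = -51660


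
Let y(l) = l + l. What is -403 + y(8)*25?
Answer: -3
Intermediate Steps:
y(l) = 2*l
-403 + y(8)*25 = -403 + (2*8)*25 = -403 + 16*25 = -403 + 400 = -3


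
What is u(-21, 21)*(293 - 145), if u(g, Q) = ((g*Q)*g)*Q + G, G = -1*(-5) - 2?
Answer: 28783632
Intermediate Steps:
G = 3 (G = 5 - 2 = 3)
u(g, Q) = 3 + Q²*g² (u(g, Q) = ((g*Q)*g)*Q + 3 = ((Q*g)*g)*Q + 3 = (Q*g²)*Q + 3 = Q²*g² + 3 = 3 + Q²*g²)
u(-21, 21)*(293 - 145) = (3 + 21²*(-21)²)*(293 - 145) = (3 + 441*441)*148 = (3 + 194481)*148 = 194484*148 = 28783632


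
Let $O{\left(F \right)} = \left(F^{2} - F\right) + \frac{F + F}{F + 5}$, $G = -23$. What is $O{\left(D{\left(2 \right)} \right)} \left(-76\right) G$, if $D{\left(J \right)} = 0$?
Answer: $0$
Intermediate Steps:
$O{\left(F \right)} = F^{2} - F + \frac{2 F}{5 + F}$ ($O{\left(F \right)} = \left(F^{2} - F\right) + \frac{2 F}{5 + F} = F^{2} - F + \frac{2 F}{5 + F}$)
$O{\left(D{\left(2 \right)} \right)} \left(-76\right) G = \frac{0 \left(-3 + 0^{2} + 4 \cdot 0\right)}{5 + 0} \left(-76\right) \left(-23\right) = \frac{0 \left(-3 + 0 + 0\right)}{5} \left(-76\right) \left(-23\right) = 0 \cdot \frac{1}{5} \left(-3\right) \left(-76\right) \left(-23\right) = 0 \left(-76\right) \left(-23\right) = 0 \left(-23\right) = 0$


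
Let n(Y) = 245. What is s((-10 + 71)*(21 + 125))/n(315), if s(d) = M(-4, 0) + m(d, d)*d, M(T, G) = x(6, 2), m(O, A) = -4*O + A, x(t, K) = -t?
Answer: -237950514/245 ≈ -9.7123e+5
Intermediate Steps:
m(O, A) = A - 4*O
M(T, G) = -6 (M(T, G) = -1*6 = -6)
s(d) = -6 - 3*d**2 (s(d) = -6 + (d - 4*d)*d = -6 + (-3*d)*d = -6 - 3*d**2)
s((-10 + 71)*(21 + 125))/n(315) = (-6 - 3*(-10 + 71)**2*(21 + 125)**2)/245 = (-6 - 3*(61*146)**2)*(1/245) = (-6 - 3*8906**2)*(1/245) = (-6 - 3*79316836)*(1/245) = (-6 - 237950508)*(1/245) = -237950514*1/245 = -237950514/245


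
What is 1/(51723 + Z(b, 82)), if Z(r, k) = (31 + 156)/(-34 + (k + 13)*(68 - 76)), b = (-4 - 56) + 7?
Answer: 794/41067875 ≈ 1.9334e-5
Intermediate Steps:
b = -53 (b = -60 + 7 = -53)
Z(r, k) = 187/(-138 - 8*k) (Z(r, k) = 187/(-34 + (13 + k)*(-8)) = 187/(-34 + (-104 - 8*k)) = 187/(-138 - 8*k))
1/(51723 + Z(b, 82)) = 1/(51723 - 187/(138 + 8*82)) = 1/(51723 - 187/(138 + 656)) = 1/(51723 - 187/794) = 1/(41067875/794) = 794/41067875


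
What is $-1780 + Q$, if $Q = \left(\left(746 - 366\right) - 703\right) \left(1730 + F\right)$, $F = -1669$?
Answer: $-21483$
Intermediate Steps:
$Q = -19703$ ($Q = \left(\left(746 - 366\right) - 703\right) \left(1730 - 1669\right) = \left(380 - 703\right) 61 = \left(-323\right) 61 = -19703$)
$-1780 + Q = -1780 - 19703 = -21483$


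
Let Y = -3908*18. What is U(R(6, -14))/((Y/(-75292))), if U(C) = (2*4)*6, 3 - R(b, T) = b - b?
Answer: 150584/2931 ≈ 51.376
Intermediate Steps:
R(b, T) = 3 (R(b, T) = 3 - (b - b) = 3 - 1*0 = 3 + 0 = 3)
Y = -70344
U(C) = 48 (U(C) = 8*6 = 48)
U(R(6, -14))/((Y/(-75292))) = 48/((-70344/(-75292))) = 48/((-70344*(-1/75292))) = 48/(17586/18823) = 48*(18823/17586) = 150584/2931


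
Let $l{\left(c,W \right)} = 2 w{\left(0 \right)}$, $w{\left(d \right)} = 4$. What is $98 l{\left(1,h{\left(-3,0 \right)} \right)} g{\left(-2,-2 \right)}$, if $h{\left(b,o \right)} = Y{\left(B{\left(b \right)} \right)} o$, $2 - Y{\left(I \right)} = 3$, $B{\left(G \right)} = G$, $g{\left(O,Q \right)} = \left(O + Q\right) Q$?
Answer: $6272$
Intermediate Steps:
$g{\left(O,Q \right)} = Q \left(O + Q\right)$
$Y{\left(I \right)} = -1$ ($Y{\left(I \right)} = 2 - 3 = -1$)
$h{\left(b,o \right)} = - o$
$l{\left(c,W \right)} = 8$ ($l{\left(c,W \right)} = 2 \cdot 4 = 8$)
$98 l{\left(1,h{\left(-3,0 \right)} \right)} g{\left(-2,-2 \right)} = 98 \cdot 8 \left(- 2 \left(-2 - 2\right)\right) = 784 \left(\left(-2\right) \left(-4\right)\right) = 784 \cdot 8 = 6272$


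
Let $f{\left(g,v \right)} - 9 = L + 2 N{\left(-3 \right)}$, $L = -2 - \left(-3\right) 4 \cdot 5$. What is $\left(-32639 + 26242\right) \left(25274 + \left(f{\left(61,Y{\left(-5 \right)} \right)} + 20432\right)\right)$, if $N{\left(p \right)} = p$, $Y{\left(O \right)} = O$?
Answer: $-292771499$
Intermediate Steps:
$L = 58$ ($L = -2 - \left(-12\right) 5 = -2 - -60 = -2 + 60 = 58$)
$f{\left(g,v \right)} = 61$ ($f{\left(g,v \right)} = 9 + \left(58 + 2 \left(-3\right)\right) = 9 + \left(58 - 6\right) = 9 + 52 = 61$)
$\left(-32639 + 26242\right) \left(25274 + \left(f{\left(61,Y{\left(-5 \right)} \right)} + 20432\right)\right) = \left(-32639 + 26242\right) \left(25274 + \left(61 + 20432\right)\right) = - 6397 \left(25274 + 20493\right) = \left(-6397\right) 45767 = -292771499$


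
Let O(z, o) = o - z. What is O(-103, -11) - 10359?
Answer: -10267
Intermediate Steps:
O(-103, -11) - 10359 = (-11 - 1*(-103)) - 10359 = (-11 + 103) - 10359 = 92 - 10359 = -10267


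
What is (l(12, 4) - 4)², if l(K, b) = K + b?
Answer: 144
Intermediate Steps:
(l(12, 4) - 4)² = ((12 + 4) - 4)² = (16 - 4)² = 12² = 144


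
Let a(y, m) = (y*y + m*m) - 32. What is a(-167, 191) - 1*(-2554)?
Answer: 66892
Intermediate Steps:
a(y, m) = -32 + m² + y² (a(y, m) = (y² + m²) - 32 = (m² + y²) - 32 = -32 + m² + y²)
a(-167, 191) - 1*(-2554) = (-32 + 191² + (-167)²) - 1*(-2554) = (-32 + 36481 + 27889) + 2554 = 64338 + 2554 = 66892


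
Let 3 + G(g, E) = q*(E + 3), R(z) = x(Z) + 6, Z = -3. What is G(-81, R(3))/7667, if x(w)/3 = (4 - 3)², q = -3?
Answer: -39/7667 ≈ -0.0050867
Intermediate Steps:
x(w) = 3 (x(w) = 3*(4 - 3)² = 3*1² = 3*1 = 3)
R(z) = 9 (R(z) = 3 + 6 = 9)
G(g, E) = -12 - 3*E (G(g, E) = -3 - 3*(E + 3) = -3 - 3*(3 + E) = -3 + (-9 - 3*E) = -12 - 3*E)
G(-81, R(3))/7667 = (-12 - 3*9)/7667 = (-12 - 27)*(1/7667) = -39*1/7667 = -39/7667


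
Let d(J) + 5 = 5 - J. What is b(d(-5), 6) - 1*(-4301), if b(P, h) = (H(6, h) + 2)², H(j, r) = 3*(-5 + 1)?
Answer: 4401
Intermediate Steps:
H(j, r) = -12 (H(j, r) = 3*(-4) = -12)
d(J) = -J (d(J) = -5 + (5 - J) = -J)
b(P, h) = 100 (b(P, h) = (-12 + 2)² = (-10)² = 100)
b(d(-5), 6) - 1*(-4301) = 100 - 1*(-4301) = 100 + 4301 = 4401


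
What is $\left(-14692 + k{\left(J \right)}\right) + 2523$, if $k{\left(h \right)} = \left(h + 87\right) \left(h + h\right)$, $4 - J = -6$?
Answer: $-10229$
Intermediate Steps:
$J = 10$ ($J = 4 - -6 = 4 + 6 = 10$)
$k{\left(h \right)} = 2 h \left(87 + h\right)$ ($k{\left(h \right)} = \left(87 + h\right) 2 h = 2 h \left(87 + h\right)$)
$\left(-14692 + k{\left(J \right)}\right) + 2523 = \left(-14692 + 2 \cdot 10 \left(87 + 10\right)\right) + 2523 = \left(-14692 + 2 \cdot 10 \cdot 97\right) + 2523 = \left(-14692 + 1940\right) + 2523 = -12752 + 2523 = -10229$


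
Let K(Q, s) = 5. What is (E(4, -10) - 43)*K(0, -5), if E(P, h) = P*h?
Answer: -415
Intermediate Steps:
(E(4, -10) - 43)*K(0, -5) = (4*(-10) - 43)*5 = (-40 - 43)*5 = -83*5 = -415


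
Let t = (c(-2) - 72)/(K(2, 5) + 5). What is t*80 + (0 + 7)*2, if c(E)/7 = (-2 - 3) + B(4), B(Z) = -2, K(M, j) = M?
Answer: -9582/7 ≈ -1368.9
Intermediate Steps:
c(E) = -49 (c(E) = 7*((-2 - 3) - 2) = 7*(-5 - 2) = 7*(-7) = -49)
t = -121/7 (t = (-49 - 72)/(2 + 5) = -121/7 ≈ -17.286)
t*80 + (0 + 7)*2 = -121/7*80 + (0 + 7)*2 = -9680/7 + 7*2 = -9680/7 + 14 = -9582/7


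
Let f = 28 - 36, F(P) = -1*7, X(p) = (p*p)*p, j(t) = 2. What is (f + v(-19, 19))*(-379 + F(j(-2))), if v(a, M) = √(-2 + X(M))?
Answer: 3088 - 386*√6857 ≈ -28876.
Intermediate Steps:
X(p) = p³ (X(p) = p²*p = p³)
F(P) = -7
v(a, M) = √(-2 + M³)
f = -8
(f + v(-19, 19))*(-379 + F(j(-2))) = (-8 + √(-2 + 19³))*(-379 - 7) = (-8 + √(-2 + 6859))*(-386) = (-8 + √6857)*(-386) = 3088 - 386*√6857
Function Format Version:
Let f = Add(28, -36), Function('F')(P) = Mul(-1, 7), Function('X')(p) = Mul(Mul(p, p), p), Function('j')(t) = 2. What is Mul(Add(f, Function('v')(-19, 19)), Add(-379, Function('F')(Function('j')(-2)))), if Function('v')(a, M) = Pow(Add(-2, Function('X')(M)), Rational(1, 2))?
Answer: Add(3088, Mul(-386, Pow(6857, Rational(1, 2)))) ≈ -28876.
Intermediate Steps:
Function('X')(p) = Pow(p, 3) (Function('X')(p) = Mul(Pow(p, 2), p) = Pow(p, 3))
Function('F')(P) = -7
Function('v')(a, M) = Pow(Add(-2, Pow(M, 3)), Rational(1, 2))
f = -8
Mul(Add(f, Function('v')(-19, 19)), Add(-379, Function('F')(Function('j')(-2)))) = Mul(Add(-8, Pow(Add(-2, Pow(19, 3)), Rational(1, 2))), Add(-379, -7)) = Mul(Add(-8, Pow(Add(-2, 6859), Rational(1, 2))), -386) = Mul(Add(-8, Pow(6857, Rational(1, 2))), -386) = Add(3088, Mul(-386, Pow(6857, Rational(1, 2))))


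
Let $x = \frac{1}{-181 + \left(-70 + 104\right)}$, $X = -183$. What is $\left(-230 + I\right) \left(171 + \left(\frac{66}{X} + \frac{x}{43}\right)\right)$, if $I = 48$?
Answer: $- \frac{1710675928}{55083} \approx -31056.0$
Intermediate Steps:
$x = - \frac{1}{147}$ ($x = \frac{1}{-181 + 34} = \frac{1}{-147} = - \frac{1}{147} \approx -0.0068027$)
$\left(-230 + I\right) \left(171 + \left(\frac{66}{X} + \frac{x}{43}\right)\right) = \left(-230 + 48\right) \left(171 + \left(\frac{66}{-183} - \frac{1}{147 \cdot 43}\right)\right) = - 182 \left(171 + \left(66 \left(- \frac{1}{183}\right) - \frac{1}{6321}\right)\right) = - 182 \left(171 - \frac{139123}{385581}\right) = \left(-182\right) \frac{65795228}{385581} = - \frac{1710675928}{55083}$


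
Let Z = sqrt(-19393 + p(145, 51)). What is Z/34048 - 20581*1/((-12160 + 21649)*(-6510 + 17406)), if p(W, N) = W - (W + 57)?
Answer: -20581/103392144 + 5*I*sqrt(778)/34048 ≈ -0.00019906 + 0.0040961*I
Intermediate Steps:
p(W, N) = -57 (p(W, N) = W - (57 + W) = W + (-57 - W) = -57)
Z = 5*I*sqrt(778) (Z = sqrt(-19393 - 57) = sqrt(-19450) = 5*I*sqrt(778) ≈ 139.46*I)
Z/34048 - 20581*1/((-12160 + 21649)*(-6510 + 17406)) = (5*I*sqrt(778))/34048 - 20581*1/((-12160 + 21649)*(-6510 + 17406)) = (5*I*sqrt(778))*(1/34048) - 20581/(10896*9489) = 5*I*sqrt(778)/34048 - 20581/103392144 = -20581/103392144 + 5*I*sqrt(778)/34048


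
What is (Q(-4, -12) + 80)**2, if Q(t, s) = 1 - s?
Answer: 8649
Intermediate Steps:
(Q(-4, -12) + 80)**2 = ((1 - 1*(-12)) + 80)**2 = ((1 + 12) + 80)**2 = (13 + 80)**2 = 93**2 = 8649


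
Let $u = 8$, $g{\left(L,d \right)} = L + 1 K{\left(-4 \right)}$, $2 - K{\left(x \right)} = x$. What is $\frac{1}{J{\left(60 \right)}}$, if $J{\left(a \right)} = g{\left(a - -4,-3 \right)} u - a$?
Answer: $\frac{1}{500} \approx 0.002$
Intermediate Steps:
$K{\left(x \right)} = 2 - x$
$g{\left(L,d \right)} = 6 + L$ ($g{\left(L,d \right)} = L + 1 \left(2 - -4\right) = L + 1 \left(2 + 4\right) = L + 1 \cdot 6 = L + 6 = 6 + L$)
$J{\left(a \right)} = 80 + 7 a$ ($J{\left(a \right)} = \left(6 + \left(a - -4\right)\right) 8 - a = \left(6 + \left(a + 4\right)\right) 8 - a = \left(6 + \left(4 + a\right)\right) 8 - a = \left(10 + a\right) 8 - a = \left(80 + 8 a\right) - a = 80 + 7 a$)
$\frac{1}{J{\left(60 \right)}} = \frac{1}{80 + 7 \cdot 60} = \frac{1}{80 + 420} = \frac{1}{500}$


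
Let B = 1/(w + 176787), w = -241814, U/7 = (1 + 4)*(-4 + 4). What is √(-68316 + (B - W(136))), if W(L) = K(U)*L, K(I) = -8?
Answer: I*√284274319354239/65027 ≈ 259.28*I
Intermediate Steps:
U = 0 (U = 7*((1 + 4)*(-4 + 4)) = 7*(5*0) = 7*0 = 0)
W(L) = -8*L
B = -1/65027 (B = 1/(-241814 + 176787) = 1/(-65027) = -1/65027 ≈ -1.5378e-5)
√(-68316 + (B - W(136))) = √(-68316 + (-1/65027 - (-8)*136)) = √(-68316 + (-1/65027 - 1*(-1088))) = √(-68316 + (-1/65027 + 1088)) = √(-68316 + 70749375/65027) = √(-4371635157/65027) = I*√284274319354239/65027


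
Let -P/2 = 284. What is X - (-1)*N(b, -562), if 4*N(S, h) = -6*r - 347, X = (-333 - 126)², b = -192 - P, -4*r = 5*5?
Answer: 1684829/8 ≈ 2.1060e+5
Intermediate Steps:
r = -25/4 (r = -5*5/4 = -¼*25 = -25/4 ≈ -6.2500)
P = -568 (P = -2*284 = -568)
b = 376 (b = -192 - 1*(-568) = -192 + 568 = 376)
X = 210681 (X = (-459)² = 210681)
N(S, h) = -619/8 (N(S, h) = (-6*(-25/4) - 347)/4 = (75/2 - 347)/4 = (¼)*(-619/2) = -619/8)
X - (-1)*N(b, -562) = 210681 - (-1)*(-619)/8 = 210681 - 1*619/8 = 210681 - 619/8 = 1684829/8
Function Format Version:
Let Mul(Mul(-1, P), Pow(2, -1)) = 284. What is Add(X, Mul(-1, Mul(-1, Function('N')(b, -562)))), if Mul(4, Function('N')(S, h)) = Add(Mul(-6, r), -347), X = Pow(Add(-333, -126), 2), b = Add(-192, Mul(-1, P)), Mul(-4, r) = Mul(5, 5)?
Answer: Rational(1684829, 8) ≈ 2.1060e+5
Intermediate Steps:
r = Rational(-25, 4) (r = Mul(Rational(-1, 4), Mul(5, 5)) = Mul(Rational(-1, 4), 25) = Rational(-25, 4) ≈ -6.2500)
P = -568 (P = Mul(-2, 284) = -568)
b = 376 (b = Add(-192, Mul(-1, -568)) = Add(-192, 568) = 376)
X = 210681 (X = Pow(-459, 2) = 210681)
Function('N')(S, h) = Rational(-619, 8) (Function('N')(S, h) = Mul(Rational(1, 4), Add(Mul(-6, Rational(-25, 4)), -347)) = Mul(Rational(1, 4), Add(Rational(75, 2), -347)) = Mul(Rational(1, 4), Rational(-619, 2)) = Rational(-619, 8))
Add(X, Mul(-1, Mul(-1, Function('N')(b, -562)))) = Add(210681, Mul(-1, Mul(-1, Rational(-619, 8)))) = Add(210681, Mul(-1, Rational(619, 8))) = Add(210681, Rational(-619, 8)) = Rational(1684829, 8)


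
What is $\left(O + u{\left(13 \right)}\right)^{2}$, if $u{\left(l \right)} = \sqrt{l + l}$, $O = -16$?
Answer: $\left(16 - \sqrt{26}\right)^{2} \approx 118.83$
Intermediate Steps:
$u{\left(l \right)} = \sqrt{2} \sqrt{l}$ ($u{\left(l \right)} = \sqrt{2 l} = \sqrt{2} \sqrt{l}$)
$\left(O + u{\left(13 \right)}\right)^{2} = \left(-16 + \sqrt{2} \sqrt{13}\right)^{2} = \left(-16 + \sqrt{26}\right)^{2}$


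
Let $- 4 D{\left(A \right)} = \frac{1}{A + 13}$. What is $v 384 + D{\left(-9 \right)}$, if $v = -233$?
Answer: $- \frac{1431553}{16} \approx -89472.0$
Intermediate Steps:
$D{\left(A \right)} = - \frac{1}{4 \left(13 + A\right)}$ ($D{\left(A \right)} = - \frac{1}{4 \left(A + 13\right)} = - \frac{1}{4 \left(13 + A\right)}$)
$v 384 + D{\left(-9 \right)} = \left(-233\right) 384 - \frac{1}{52 + 4 \left(-9\right)} = -89472 - \frac{1}{52 - 36} = -89472 - \frac{1}{16} = - \frac{1431553}{16}$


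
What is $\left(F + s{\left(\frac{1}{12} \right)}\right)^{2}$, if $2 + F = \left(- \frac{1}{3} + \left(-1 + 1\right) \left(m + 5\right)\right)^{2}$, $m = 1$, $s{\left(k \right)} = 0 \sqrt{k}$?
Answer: $\frac{289}{81} \approx 3.5679$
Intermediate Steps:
$s{\left(k \right)} = 0$
$F = - \frac{17}{9}$ ($F = -2 + \left(- \frac{1}{3} + \left(-1 + 1\right) \left(1 + 5\right)\right)^{2} = -2 + \left(\left(-1\right) \frac{1}{3} + 0 \cdot 6\right)^{2} = -2 + \left(- \frac{1}{3} + 0\right)^{2} = -2 + \left(- \frac{1}{3}\right)^{2} = -2 + \frac{1}{9} = - \frac{17}{9} \approx -1.8889$)
$\left(F + s{\left(\frac{1}{12} \right)}\right)^{2} = \left(- \frac{17}{9} + 0\right)^{2} = \left(- \frac{17}{9}\right)^{2} = \frac{289}{81}$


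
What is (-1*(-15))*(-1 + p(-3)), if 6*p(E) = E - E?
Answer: -15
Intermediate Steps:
p(E) = 0 (p(E) = (E - E)/6 = (1/6)*0 = 0)
(-1*(-15))*(-1 + p(-3)) = (-1*(-15))*(-1 + 0) = 15*(-1) = -15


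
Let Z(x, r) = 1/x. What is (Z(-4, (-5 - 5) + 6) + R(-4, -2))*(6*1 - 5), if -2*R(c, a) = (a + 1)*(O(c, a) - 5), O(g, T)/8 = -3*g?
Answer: 181/4 ≈ 45.250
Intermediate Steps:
O(g, T) = -24*g (O(g, T) = 8*(-3*g) = -24*g)
R(c, a) = -(1 + a)*(-5 - 24*c)/2 (R(c, a) = -(a + 1)*(-24*c - 5)/2 = -(1 + a)*(-5 - 24*c)/2)
(Z(-4, (-5 - 5) + 6) + R(-4, -2))*(6*1 - 5) = (1/(-4) + (5/2 + 12*(-4) + (5/2)*(-2) + 12*(-2)*(-4)))*(6*1 - 5) = (-¼ + (5/2 - 48 - 5 + 96))*(6 - 5) = (-¼ + 91/2)*1 = (181/4)*1 = 181/4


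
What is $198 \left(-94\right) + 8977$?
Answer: $-9635$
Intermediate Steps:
$198 \left(-94\right) + 8977 = -18612 + 8977 = -9635$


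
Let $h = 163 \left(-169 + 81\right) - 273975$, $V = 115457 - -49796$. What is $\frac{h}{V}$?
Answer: $- \frac{288319}{165253} \approx -1.7447$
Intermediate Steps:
$V = 165253$ ($V = 115457 + 49796 = 165253$)
$h = -288319$ ($h = 163 \left(-88\right) - 273975 = -14344 - 273975 = -288319$)
$\frac{h}{V} = - \frac{288319}{165253}$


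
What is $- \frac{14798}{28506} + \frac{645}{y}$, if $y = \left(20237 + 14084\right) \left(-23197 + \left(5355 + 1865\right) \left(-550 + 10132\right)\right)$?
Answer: $- \frac{17562271204618412}{33830930073044559} \approx -0.51912$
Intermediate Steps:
$y = 2373600650603$ ($y = 34321 \left(-23197 + 7220 \cdot 9582\right) = 34321 \left(-23197 + 69182040\right) = 34321 \cdot 69158843 = 2373600650603$)
$- \frac{14798}{28506} + \frac{645}{y} = - \frac{14798}{28506} + \frac{645}{2373600650603} = \left(-14798\right) \frac{1}{28506} + 645 \cdot \frac{1}{2373600650603} = - \frac{7399}{14253} + \frac{645}{2373600650603} = - \frac{17562271204618412}{33830930073044559}$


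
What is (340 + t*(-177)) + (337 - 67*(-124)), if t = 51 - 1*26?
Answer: 4560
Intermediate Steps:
t = 25 (t = 51 - 26 = 25)
(340 + t*(-177)) + (337 - 67*(-124)) = (340 + 25*(-177)) + (337 - 67*(-124)) = (340 - 4425) + (337 + 8308) = -4085 + 8645 = 4560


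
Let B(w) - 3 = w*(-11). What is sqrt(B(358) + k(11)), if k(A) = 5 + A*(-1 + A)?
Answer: 2*I*sqrt(955) ≈ 61.806*I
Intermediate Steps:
B(w) = 3 - 11*w (B(w) = 3 + w*(-11) = 3 - 11*w)
sqrt(B(358) + k(11)) = sqrt((3 - 11*358) + (5 + 11**2 - 1*11)) = sqrt((3 - 3938) + (5 + 121 - 11)) = sqrt(-3935 + 115) = sqrt(-3820) = 2*I*sqrt(955)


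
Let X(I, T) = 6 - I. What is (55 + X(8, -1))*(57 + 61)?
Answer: 6254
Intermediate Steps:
(55 + X(8, -1))*(57 + 61) = (55 + (6 - 1*8))*(57 + 61) = (55 + (6 - 8))*118 = (55 - 2)*118 = 53*118 = 6254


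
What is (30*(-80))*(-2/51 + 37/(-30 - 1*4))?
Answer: 46000/17 ≈ 2705.9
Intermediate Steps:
(30*(-80))*(-2/51 + 37/(-30 - 1*4)) = -2400*(-2*1/51 + 37/(-30 - 4)) = -2400*(-2/51 + 37/(-34)) = -2400*(-2/51 + 37*(-1/34)) = -2400*(-2/51 - 37/34) = -2400*(-115/102) = 46000/17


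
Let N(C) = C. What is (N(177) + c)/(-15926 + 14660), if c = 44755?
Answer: -22466/633 ≈ -35.491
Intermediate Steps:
(N(177) + c)/(-15926 + 14660) = (177 + 44755)/(-15926 + 14660) = 44932/(-1266) = 44932*(-1/1266) = -22466/633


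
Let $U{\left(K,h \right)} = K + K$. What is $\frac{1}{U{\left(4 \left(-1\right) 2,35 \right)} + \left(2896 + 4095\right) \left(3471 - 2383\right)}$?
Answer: $\frac{1}{7606192} \approx 1.3147 \cdot 10^{-7}$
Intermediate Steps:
$U{\left(K,h \right)} = 2 K$
$\frac{1}{U{\left(4 \left(-1\right) 2,35 \right)} + \left(2896 + 4095\right) \left(3471 - 2383\right)} = \frac{1}{2 \cdot 4 \left(-1\right) 2 + \left(2896 + 4095\right) \left(3471 - 2383\right)} = \frac{1}{2 \left(\left(-4\right) 2\right) + 6991 \cdot 1088} = \frac{1}{2 \left(-8\right) + 7606208} = \frac{1}{-16 + 7606208} = \frac{1}{7606192}$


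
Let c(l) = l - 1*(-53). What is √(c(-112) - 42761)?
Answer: 2*I*√10705 ≈ 206.93*I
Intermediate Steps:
c(l) = 53 + l (c(l) = l + 53 = 53 + l)
√(c(-112) - 42761) = √((53 - 112) - 42761) = √(-59 - 42761) = √(-42820) = 2*I*√10705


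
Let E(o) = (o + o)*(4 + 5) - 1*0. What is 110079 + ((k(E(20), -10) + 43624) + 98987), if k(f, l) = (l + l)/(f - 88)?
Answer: 17182915/68 ≈ 2.5269e+5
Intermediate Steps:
E(o) = 18*o (E(o) = (2*o)*9 + 0 = 18*o + 0 = 18*o)
k(f, l) = 2*l/(-88 + f) (k(f, l) = (2*l)/(-88 + f) = 2*l/(-88 + f))
110079 + ((k(E(20), -10) + 43624) + 98987) = 110079 + ((2*(-10)/(-88 + 18*20) + 43624) + 98987) = 110079 + ((2*(-10)/(-88 + 360) + 43624) + 98987) = 110079 + ((2*(-10)/272 + 43624) + 98987) = 110079 + ((2*(-10)*(1/272) + 43624) + 98987) = 110079 + ((-5/68 + 43624) + 98987) = 110079 + (2966427/68 + 98987) = 110079 + 9697543/68 = 17182915/68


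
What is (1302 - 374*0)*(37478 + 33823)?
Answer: 92833902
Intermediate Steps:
(1302 - 374*0)*(37478 + 33823) = (1302 + 0)*71301 = 1302*71301 = 92833902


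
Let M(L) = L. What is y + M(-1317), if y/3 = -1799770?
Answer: -5400627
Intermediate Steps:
y = -5399310 (y = 3*(-1799770) = -5399310)
y + M(-1317) = -5399310 - 1317 = -5400627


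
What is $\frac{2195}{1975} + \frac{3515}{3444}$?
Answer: $\frac{2900341}{1360380} \approx 2.132$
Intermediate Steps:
$\frac{2195}{1975} + \frac{3515}{3444} = 2195 \cdot \frac{1}{1975} + 3515 \cdot \frac{1}{3444} = \frac{439}{395} + \frac{3515}{3444} = \frac{2900341}{1360380}$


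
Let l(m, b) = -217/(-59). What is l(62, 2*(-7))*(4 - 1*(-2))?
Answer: 1302/59 ≈ 22.068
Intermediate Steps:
l(m, b) = 217/59 (l(m, b) = -217*(-1/59) = 217/59)
l(62, 2*(-7))*(4 - 1*(-2)) = 217*(4 - 1*(-2))/59 = 217*(4 + 2)/59 = (217/59)*6 = 1302/59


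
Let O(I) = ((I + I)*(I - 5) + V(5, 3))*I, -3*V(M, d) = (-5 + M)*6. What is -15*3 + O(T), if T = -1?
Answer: -57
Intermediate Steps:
V(M, d) = 10 - 2*M (V(M, d) = -(-5 + M)*6/3 = -(-30 + 6*M)/3 = 10 - 2*M)
O(I) = 2*I**2*(-5 + I) (O(I) = ((I + I)*(I - 5) + (10 - 2*5))*I = ((2*I)*(-5 + I) + (10 - 10))*I = (2*I*(-5 + I) + 0)*I = (2*I*(-5 + I))*I = 2*I**2*(-5 + I))
-15*3 + O(T) = -15*3 + 2*(-1)**2*(-5 - 1) = -45 + 2*1*(-6) = -45 - 12 = -57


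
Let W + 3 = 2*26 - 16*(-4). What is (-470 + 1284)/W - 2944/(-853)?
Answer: 1027014/96389 ≈ 10.655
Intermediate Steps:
W = 113 (W = -3 + (2*26 - 16*(-4)) = -3 + (52 + 64) = -3 + 116 = 113)
(-470 + 1284)/W - 2944/(-853) = (-470 + 1284)/113 - 2944/(-853) = 814*(1/113) - 2944*(-1/853) = 814/113 + 2944/853 = 1027014/96389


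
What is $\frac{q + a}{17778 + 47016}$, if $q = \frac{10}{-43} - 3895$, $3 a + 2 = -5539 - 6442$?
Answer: $- \frac{508877}{4179213} \approx -0.12176$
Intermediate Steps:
$a = - \frac{11983}{3}$ ($a = - \frac{2}{3} + \frac{-5539 - 6442}{3} = - \frac{2}{3} + \frac{1}{3} \left(-11981\right) = - \frac{2}{3} - \frac{11981}{3} = - \frac{11983}{3} \approx -3994.3$)
$q = - \frac{167495}{43}$ ($q = 10 \left(- \frac{1}{43}\right) - 3895 = - \frac{10}{43} - 3895 = - \frac{167495}{43} \approx -3895.2$)
$\frac{q + a}{17778 + 47016} = \frac{- \frac{167495}{43} - \frac{11983}{3}}{17778 + 47016} = - \frac{1017754}{129 \cdot 64794} = \left(- \frac{1017754}{129}\right) \frac{1}{64794} = - \frac{508877}{4179213}$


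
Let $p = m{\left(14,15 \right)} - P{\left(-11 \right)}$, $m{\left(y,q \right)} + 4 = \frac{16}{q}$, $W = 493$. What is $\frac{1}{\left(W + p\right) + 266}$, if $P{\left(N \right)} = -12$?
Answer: $\frac{15}{11521} \approx 0.001302$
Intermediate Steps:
$m{\left(y,q \right)} = -4 + \frac{16}{q}$
$p = \frac{136}{15}$ ($p = \left(-4 + \frac{16}{15}\right) - -12 = \left(-4 + 16 \cdot \frac{1}{15}\right) + 12 = \left(-4 + \frac{16}{15}\right) + 12 = - \frac{44}{15} + 12 = \frac{136}{15} \approx 9.0667$)
$\frac{1}{\left(W + p\right) + 266} = \frac{1}{\left(493 + \frac{136}{15}\right) + 266} = \frac{1}{\frac{7531}{15} + 266} = \frac{1}{\frac{11521}{15}} = \frac{15}{11521}$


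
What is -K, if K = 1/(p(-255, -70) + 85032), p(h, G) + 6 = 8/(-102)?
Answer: -51/4336322 ≈ -1.1761e-5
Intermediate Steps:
p(h, G) = -310/51 (p(h, G) = -6 + 8/(-102) = -6 + 8*(-1/102) = -6 - 4/51 = -310/51)
K = 51/4336322 (K = 1/(-310/51 + 85032) = 1/(4336322/51) = 51/4336322 ≈ 1.1761e-5)
-K = -1*51/4336322 = -51/4336322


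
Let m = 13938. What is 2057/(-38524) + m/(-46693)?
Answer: -632995013/1798801132 ≈ -0.35190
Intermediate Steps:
2057/(-38524) + m/(-46693) = 2057/(-38524) + 13938/(-46693) = 2057*(-1/38524) + 13938*(-1/46693) = -2057/38524 - 13938/46693 = -632995013/1798801132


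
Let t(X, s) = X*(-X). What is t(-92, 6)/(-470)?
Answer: 4232/235 ≈ 18.009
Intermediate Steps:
t(X, s) = -X²
t(-92, 6)/(-470) = -1*(-92)²/(-470) = -1*8464*(-1/470) = -8464*(-1/470) = 4232/235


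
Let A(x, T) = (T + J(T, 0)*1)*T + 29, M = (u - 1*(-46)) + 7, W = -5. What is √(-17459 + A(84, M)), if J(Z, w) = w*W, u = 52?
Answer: I*√6405 ≈ 80.031*I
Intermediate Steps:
J(Z, w) = -5*w (J(Z, w) = w*(-5) = -5*w)
M = 105 (M = (52 - 1*(-46)) + 7 = (52 + 46) + 7 = 98 + 7 = 105)
A(x, T) = 29 + T² (A(x, T) = (T - 5*0*1)*T + 29 = (T + 0*1)*T + 29 = (T + 0)*T + 29 = T*T + 29 = T² + 29 = 29 + T²)
√(-17459 + A(84, M)) = √(-17459 + (29 + 105²)) = √(-17459 + (29 + 11025)) = √(-17459 + 11054) = √(-6405) = I*√6405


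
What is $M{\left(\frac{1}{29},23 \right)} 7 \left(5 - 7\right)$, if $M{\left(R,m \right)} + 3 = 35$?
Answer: $-448$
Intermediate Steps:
$M{\left(R,m \right)} = 32$ ($M{\left(R,m \right)} = -3 + 35 = 32$)
$M{\left(\frac{1}{29},23 \right)} 7 \left(5 - 7\right) = 32 \cdot 7 \left(5 - 7\right) = 32 \cdot 7 \left(-2\right) = 32 \left(-14\right) = -448$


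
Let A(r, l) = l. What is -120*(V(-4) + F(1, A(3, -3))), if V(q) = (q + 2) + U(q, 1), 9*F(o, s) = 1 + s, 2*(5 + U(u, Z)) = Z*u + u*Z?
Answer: 4040/3 ≈ 1346.7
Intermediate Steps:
U(u, Z) = -5 + Z*u (U(u, Z) = -5 + (Z*u + u*Z)/2 = -5 + (Z*u + Z*u)/2 = -5 + (2*Z*u)/2 = -5 + Z*u)
F(o, s) = ⅑ + s/9 (F(o, s) = (1 + s)/9 = ⅑ + s/9)
V(q) = -3 + 2*q (V(q) = (q + 2) + (-5 + 1*q) = (2 + q) + (-5 + q) = -3 + 2*q)
-120*(V(-4) + F(1, A(3, -3))) = -120*((-3 + 2*(-4)) + (⅑ + (⅑)*(-3))) = -120*((-3 - 8) + (⅑ - ⅓)) = -120*(-11 - 2/9) = -120*(-101)/9 = -8*(-505/3) = 4040/3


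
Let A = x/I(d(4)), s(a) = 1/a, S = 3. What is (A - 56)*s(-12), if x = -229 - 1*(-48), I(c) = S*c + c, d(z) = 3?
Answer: 853/144 ≈ 5.9236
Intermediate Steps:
I(c) = 4*c (I(c) = 3*c + c = 4*c)
x = -181 (x = -229 + 48 = -181)
A = -181/12 (A = -181/(4*3) = -181/12 ≈ -15.083)
(A - 56)*s(-12) = (-181/12 - 56)/(-12) = -853/12*(-1/12) = 853/144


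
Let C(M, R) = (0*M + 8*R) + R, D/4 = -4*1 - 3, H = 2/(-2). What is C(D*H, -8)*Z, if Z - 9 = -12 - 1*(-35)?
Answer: -2304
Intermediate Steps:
H = -1 (H = 2*(-½) = -1)
D = -28 (D = 4*(-4*1 - 3) = 4*(-4 - 3) = 4*(-7) = -28)
C(M, R) = 9*R (C(M, R) = (0 + 8*R) + R = 8*R + R = 9*R)
Z = 32 (Z = 9 + (-12 - 1*(-35)) = 9 + (-12 + 35) = 9 + 23 = 32)
C(D*H, -8)*Z = (9*(-8))*32 = -72*32 = -2304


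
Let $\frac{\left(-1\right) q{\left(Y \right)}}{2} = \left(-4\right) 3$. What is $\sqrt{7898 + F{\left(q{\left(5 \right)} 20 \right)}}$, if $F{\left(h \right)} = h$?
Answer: $\sqrt{8378} \approx 91.531$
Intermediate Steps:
$q{\left(Y \right)} = 24$ ($q{\left(Y \right)} = - 2 \left(\left(-4\right) 3\right) = \left(-2\right) \left(-12\right) = 24$)
$\sqrt{7898 + F{\left(q{\left(5 \right)} 20 \right)}} = \sqrt{7898 + 24 \cdot 20} = \sqrt{7898 + 480} = \sqrt{8378}$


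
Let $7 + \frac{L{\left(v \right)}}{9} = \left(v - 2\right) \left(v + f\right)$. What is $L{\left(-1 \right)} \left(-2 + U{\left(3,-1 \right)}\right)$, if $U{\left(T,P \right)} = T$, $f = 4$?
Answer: $-144$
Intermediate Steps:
$L{\left(v \right)} = -63 + 9 \left(-2 + v\right) \left(4 + v\right)$ ($L{\left(v \right)} = -63 + 9 \left(v - 2\right) \left(v + 4\right) = -63 + 9 \left(-2 + v\right) \left(4 + v\right)$)
$L{\left(-1 \right)} \left(-2 + U{\left(3,-1 \right)}\right) = \left(-135 + 9 \left(-1\right)^{2} + 18 \left(-1\right)\right) \left(-2 + 3\right) = \left(-135 + 9 \cdot 1 - 18\right) 1 = \left(-135 + 9 - 18\right) 1 = \left(-144\right) 1 = -144$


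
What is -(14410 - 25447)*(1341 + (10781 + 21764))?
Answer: 373999782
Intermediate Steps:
-(14410 - 25447)*(1341 + (10781 + 21764)) = -(-11037)*(1341 + 32545) = -(-11037)*33886 = -1*(-373999782) = 373999782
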